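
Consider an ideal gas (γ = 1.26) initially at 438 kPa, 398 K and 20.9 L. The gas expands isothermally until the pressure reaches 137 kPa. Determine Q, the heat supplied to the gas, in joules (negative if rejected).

10600 J

n = P₁V₁/(RT₁) = 438×20.9/(8.314×398) = 2.77 mol.
Isothermal: T stays 398 K; PV = const ⇒ V₂ = 66.8 L, P₂ = 137 kPa.
ΔU = 0 (ideal gas, T constant).
W = nRT ln(V₂/V₁) = 2.77×8.314×398×ln(3.20) = 10600 J.
Q = ΔU + W = 10600 J.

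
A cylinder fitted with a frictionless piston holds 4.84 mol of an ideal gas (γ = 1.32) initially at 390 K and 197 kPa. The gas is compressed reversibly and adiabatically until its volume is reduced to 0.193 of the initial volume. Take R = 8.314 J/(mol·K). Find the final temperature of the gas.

660 K

V₁ = nRT₁/P₁ = 4.84×8.314×390/197 = 79.7 L.
Adiabatic: TV^(γ−1) = const ⇒ T₂ = 390×(5.18)^0.320 = 660 K; PV^γ = const ⇒ P₂ = 1730 kPa.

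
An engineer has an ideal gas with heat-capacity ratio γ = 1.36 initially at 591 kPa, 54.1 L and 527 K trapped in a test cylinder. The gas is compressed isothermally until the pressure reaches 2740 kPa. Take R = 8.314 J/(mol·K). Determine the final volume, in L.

11.7 L

Isothermal: T stays 527 K; PV = const ⇒ V₂ = 11.7 L, P₂ = 2740 kPa.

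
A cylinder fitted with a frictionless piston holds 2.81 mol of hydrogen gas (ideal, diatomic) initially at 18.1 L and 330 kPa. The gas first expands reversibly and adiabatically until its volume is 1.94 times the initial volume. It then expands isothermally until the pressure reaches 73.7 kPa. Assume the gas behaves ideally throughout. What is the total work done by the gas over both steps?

T₁ = P₁V₁/(nR) = 330×18.1/(2.81×8.314) = 256 K.
Step 1 — Adiabatic: TV^(γ−1) = const ⇒ T₂ = 256×(0.515)^0.400 = 196 K; PV^γ = const ⇒ P₂ = 130 kPa.
ΔU = nCvΔT = 2.81×20.8×(196−256) = -3480 J.
Q = 0 for an adiabatic process, so W = −ΔU = 3480 J.
State after step 1: P = 130 kPa, V = 35.1 L, T = 196 K.
Step 2 — Isothermal: T stays 196 K; PV = const ⇒ V₂ = 62.2 L, P₂ = 73.7 kPa.
ΔU = 0 (ideal gas, T constant).
W = nRT ln(V₂/V₁) = 2.81×8.314×196×ln(1.77) = 2620 J.
Q = ΔU + W = 2620 J.
Net over both steps: W = 6090 J, Q = 2620 J, ΔU = -3480 J.

6090 J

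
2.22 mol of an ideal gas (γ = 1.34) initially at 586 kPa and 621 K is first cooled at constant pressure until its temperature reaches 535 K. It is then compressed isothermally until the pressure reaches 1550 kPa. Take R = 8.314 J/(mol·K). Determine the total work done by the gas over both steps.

-11200 J

V₁ = nRT₁/P₁ = 2.22×8.314×621/586 = 19.6 L.
Step 1 — Isobaric: P stays 586 kPa; V/T = const ⇒ T₂ = 535 K, V₂ = 16.9 L.
W = PΔV = 586×(16.9−19.6) kPa·L = -1590 J.
ΔU = nCvΔT = 2.22×24.5×(535−621) = -4670 J.
Q = ΔU + W = nCpΔT = -6260 J.
State after step 1: P = 586 kPa, V = 16.9 L, T = 535 K.
Step 2 — Isothermal: T stays 535 K; PV = const ⇒ V₂ = 6.37 L, P₂ = 1550 kPa.
ΔU = 0 (ideal gas, T constant).
W = nRT ln(V₂/V₁) = 2.22×8.314×535×ln(0.378) = -9600 J.
Q = ΔU + W = -9600 J.
Net over both steps: W = -11200 J, Q = -15900 J, ΔU = -4670 J.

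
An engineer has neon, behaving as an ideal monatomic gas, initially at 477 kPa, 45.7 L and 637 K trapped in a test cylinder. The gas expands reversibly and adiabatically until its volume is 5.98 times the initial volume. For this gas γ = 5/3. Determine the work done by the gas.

n = P₁V₁/(RT₁) = 477×45.7/(8.314×637) = 4.12 mol.
Adiabatic: TV^(γ−1) = const ⇒ T₂ = 637×(0.167)^0.667 = 193 K; PV^γ = const ⇒ P₂ = 24.2 kPa.
ΔU = nCvΔT = 4.12×12.5×(193−637) = -22800 J.
Q = 0 for an adiabatic process, so W = −ΔU = 22800 J.

22800 J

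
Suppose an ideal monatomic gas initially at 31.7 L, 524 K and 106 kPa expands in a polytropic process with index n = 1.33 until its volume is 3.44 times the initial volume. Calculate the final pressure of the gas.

20.5 kPa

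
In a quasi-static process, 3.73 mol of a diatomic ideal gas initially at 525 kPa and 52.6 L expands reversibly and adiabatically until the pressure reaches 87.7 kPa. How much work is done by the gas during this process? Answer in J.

27600 J

T₁ = P₁V₁/(nR) = 525×52.6/(3.73×8.314) = 890 K.
Adiabatic: T₂/T₁ = (P₂/P₁)^((γ−1)/γ) ⇒ T₂ = 890×(0.167)^0.286 = 534 K; V₂ = 189 L.
ΔU = nCvΔT = 3.73×20.8×(534−890) = -27600 J.
Q = 0 for an adiabatic process, so W = −ΔU = 27600 J.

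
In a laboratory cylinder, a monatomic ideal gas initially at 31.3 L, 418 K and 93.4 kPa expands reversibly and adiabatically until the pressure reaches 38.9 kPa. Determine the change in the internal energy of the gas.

n = P₁V₁/(RT₁) = 93.4×31.3/(8.314×418) = 0.841 mol.
Adiabatic: T₂/T₁ = (P₂/P₁)^((γ−1)/γ) ⇒ T₂ = 418×(0.416)^0.400 = 294 K; V₂ = 52.9 L.
For an ideal gas ΔU = nCvΔT with Cv = (3/2)R = 12.5 J/(mol·K).
ΔU = 0.841×12.5×(294−418) = -1300 J.

-1300 J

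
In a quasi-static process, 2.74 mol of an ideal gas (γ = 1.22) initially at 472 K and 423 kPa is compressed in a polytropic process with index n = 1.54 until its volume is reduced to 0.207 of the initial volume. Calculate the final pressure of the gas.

4780 kPa

V₁ = nRT₁/P₁ = 2.74×8.314×472/423 = 25.4 L.
Polytropic n=1.54: T₂ = T₁(V₁/V₂)^(n−1) = 472×(4.83)^0.54 = 1100 K; P₂ = P₁(V₁/V₂)^n = 4780 kPa.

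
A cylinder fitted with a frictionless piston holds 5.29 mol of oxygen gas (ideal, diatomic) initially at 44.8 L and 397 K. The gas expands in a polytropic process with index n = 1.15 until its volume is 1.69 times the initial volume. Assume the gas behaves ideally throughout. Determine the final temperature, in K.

P₁ = nRT₁/V₁ = 5.29×8.314×397/44.8 = 390 kPa.
Polytropic n=1.15: T₂ = T₁(V₁/V₂)^(n−1) = 397×(0.592)^0.15 = 367 K; P₂ = P₁(V₁/V₂)^n = 213 kPa.

367 K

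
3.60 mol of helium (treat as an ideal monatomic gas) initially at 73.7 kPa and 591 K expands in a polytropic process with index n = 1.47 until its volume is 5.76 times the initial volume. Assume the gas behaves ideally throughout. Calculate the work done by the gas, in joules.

V₁ = nRT₁/P₁ = 3.60×8.314×591/73.7 = 240 L.
Polytropic n=1.47: T₂ = T₁(V₁/V₂)^(n−1) = 591×(0.174)^0.47 = 260 K; P₂ = P₁(V₁/V₂)^n = 5.62 kPa.
W = (P₁V₁−P₂V₂)/(n−1) = (73.7×240−5.62×1380)/0.47 = 21100 J.

21100 J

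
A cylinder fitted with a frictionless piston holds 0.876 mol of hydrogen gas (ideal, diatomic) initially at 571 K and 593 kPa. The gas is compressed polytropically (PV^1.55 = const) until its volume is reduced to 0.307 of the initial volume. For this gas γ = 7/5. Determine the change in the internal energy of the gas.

V₁ = nRT₁/P₁ = 0.876×8.314×571/593 = 7.01 L.
Polytropic n=1.55: T₂ = T₁(V₁/V₂)^(n−1) = 571×(3.26)^0.55 = 1090 K; P₂ = P₁(V₁/V₂)^n = 3700 kPa.
For an ideal gas ΔU = nCvΔT with Cv = (5/2)R = 20.8 J/(mol·K).
ΔU = 0.876×20.8×(1090−571) = 9510 J.

9510 J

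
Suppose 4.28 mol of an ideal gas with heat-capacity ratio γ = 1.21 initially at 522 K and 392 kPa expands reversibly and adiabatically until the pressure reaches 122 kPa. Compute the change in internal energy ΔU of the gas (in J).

V₁ = nRT₁/P₁ = 4.28×8.314×522/392 = 47.4 L.
Adiabatic: T₂/T₁ = (P₂/P₁)^((γ−1)/γ) ⇒ T₂ = 522×(0.311)^0.174 = 426 K; V₂ = 124 L.
For an ideal gas ΔU = nCvΔT with Cv = R/(γ−1) = 39.6 J/(mol·K).
ΔU = 4.28×39.6×(426−522) = -16200 J.

-16200 J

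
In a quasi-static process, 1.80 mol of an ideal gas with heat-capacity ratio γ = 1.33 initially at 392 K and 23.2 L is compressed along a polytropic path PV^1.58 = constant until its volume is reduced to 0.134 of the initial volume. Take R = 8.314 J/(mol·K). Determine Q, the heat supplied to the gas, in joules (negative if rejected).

16900 J

P₁ = nRT₁/V₁ = 1.80×8.314×392/23.2 = 253 kPa.
Polytropic n=1.58: T₂ = T₁(V₁/V₂)^(n−1) = 392×(7.46)^0.58 = 1260 K; P₂ = P₁(V₁/V₂)^n = 6050 kPa.
W = (P₁V₁−P₂V₂)/(n−1) = (253×23.2−6050×3.11)/0.58 = -22300 J.
ΔU = nCvΔT = 1.80×25.2×(1260−392) = 39300 J.
Q = ΔU + W = 16900 J.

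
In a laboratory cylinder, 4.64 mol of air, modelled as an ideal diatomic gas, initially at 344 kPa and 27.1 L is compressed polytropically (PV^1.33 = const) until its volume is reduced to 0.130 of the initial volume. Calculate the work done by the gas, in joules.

T₁ = P₁V₁/(nR) = 344×27.1/(4.64×8.314) = 242 K.
Polytropic n=1.33: T₂ = T₁(V₁/V₂)^(n−1) = 242×(7.69)^0.33 = 474 K; P₂ = P₁(V₁/V₂)^n = 5190 kPa.
W = (P₁V₁−P₂V₂)/(n−1) = (344×27.1−5190×3.52)/0.33 = -27100 J.

-27100 J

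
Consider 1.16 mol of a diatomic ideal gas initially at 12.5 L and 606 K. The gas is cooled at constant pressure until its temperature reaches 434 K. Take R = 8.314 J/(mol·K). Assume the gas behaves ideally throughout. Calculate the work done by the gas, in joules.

P₁ = nRT₁/V₁ = 1.16×8.314×606/12.5 = 468 kPa.
Isobaric: P stays 468 kPa; V/T = const ⇒ T₂ = 434 K, V₂ = 8.95 L.
W = PΔV = 468×(8.95−12.5) kPa·L = -1660 J.

-1660 J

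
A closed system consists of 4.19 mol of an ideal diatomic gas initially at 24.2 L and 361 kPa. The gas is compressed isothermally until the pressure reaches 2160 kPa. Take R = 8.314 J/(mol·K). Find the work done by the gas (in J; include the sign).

-15600 J

T₁ = P₁V₁/(nR) = 361×24.2/(4.19×8.314) = 251 K.
Isothermal: T stays 251 K; PV = const ⇒ V₂ = 4.04 L, P₂ = 2160 kPa.
W = nRT ln(V₂/V₁) = 4.19×8.314×251×ln(0.167) = -15600 J.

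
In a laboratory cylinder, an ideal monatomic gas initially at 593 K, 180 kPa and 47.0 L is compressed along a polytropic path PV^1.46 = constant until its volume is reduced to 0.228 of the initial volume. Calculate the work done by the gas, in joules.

-17900 J

n = P₁V₁/(RT₁) = 180×47.0/(8.314×593) = 1.72 mol.
Polytropic n=1.46: T₂ = T₁(V₁/V₂)^(n−1) = 593×(4.39)^0.46 = 1170 K; P₂ = P₁(V₁/V₂)^n = 1560 kPa.
W = (P₁V₁−P₂V₂)/(n−1) = (180×47.0−1560×10.7)/0.46 = -17900 J.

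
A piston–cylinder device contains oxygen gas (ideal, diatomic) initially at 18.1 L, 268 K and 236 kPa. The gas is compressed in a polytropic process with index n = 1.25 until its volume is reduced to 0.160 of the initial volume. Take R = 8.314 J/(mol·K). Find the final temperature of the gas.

424 K

Polytropic n=1.25: T₂ = T₁(V₁/V₂)^(n−1) = 268×(6.25)^0.25 = 424 K; P₂ = P₁(V₁/V₂)^n = 2330 kPa.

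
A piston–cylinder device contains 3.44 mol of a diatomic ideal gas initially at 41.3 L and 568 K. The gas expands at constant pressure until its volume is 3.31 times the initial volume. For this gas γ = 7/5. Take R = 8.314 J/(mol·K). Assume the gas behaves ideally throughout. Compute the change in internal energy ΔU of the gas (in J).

93800 J

P₁ = nRT₁/V₁ = 3.44×8.314×568/41.3 = 393 kPa.
Isobaric: P stays 393 kPa; V/T = const ⇒ T₂ = 1880 K, V₂ = 137 L.
For an ideal gas ΔU = nCvΔT with Cv = (5/2)R = 20.8 J/(mol·K).
ΔU = 3.44×20.8×(1880−568) = 93800 J.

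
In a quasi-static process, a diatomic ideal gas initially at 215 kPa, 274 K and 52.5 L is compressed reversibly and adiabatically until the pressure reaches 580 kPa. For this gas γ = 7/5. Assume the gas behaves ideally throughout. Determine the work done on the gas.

9250 J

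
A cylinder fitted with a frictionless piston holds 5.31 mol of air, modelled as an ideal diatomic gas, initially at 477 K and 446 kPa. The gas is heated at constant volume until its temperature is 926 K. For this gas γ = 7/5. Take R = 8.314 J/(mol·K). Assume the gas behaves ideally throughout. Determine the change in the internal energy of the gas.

49600 J

V₁ = nRT₁/P₁ = 5.31×8.314×477/446 = 47.2 L.
Isochoric: V stays 47.2 L; P/T = const ⇒ T₂ = 926 K, P₂ = 866 kPa.
For an ideal gas ΔU = nCvΔT with Cv = (5/2)R = 20.8 J/(mol·K).
ΔU = 5.31×20.8×(926−477) = 49600 J.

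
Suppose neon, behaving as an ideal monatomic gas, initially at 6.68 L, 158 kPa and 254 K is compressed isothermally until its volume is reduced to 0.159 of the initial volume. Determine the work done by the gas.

-1940 J

n = P₁V₁/(RT₁) = 158×6.68/(8.314×254) = 0.500 mol.
Isothermal: T stays 254 K; PV = const ⇒ V₂ = 1.06 L, P₂ = 994 kPa.
W = nRT ln(V₂/V₁) = 0.500×8.314×254×ln(0.159) = -1940 J.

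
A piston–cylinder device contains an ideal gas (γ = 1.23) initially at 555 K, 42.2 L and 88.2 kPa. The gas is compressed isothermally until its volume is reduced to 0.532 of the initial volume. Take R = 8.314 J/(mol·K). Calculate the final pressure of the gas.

166 kPa

Isothermal: T stays 555 K; PV = const ⇒ V₂ = 22.5 L, P₂ = 166 kPa.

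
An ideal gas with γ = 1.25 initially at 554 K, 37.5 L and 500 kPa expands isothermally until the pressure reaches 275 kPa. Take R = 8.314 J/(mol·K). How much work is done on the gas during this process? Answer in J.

-11200 J

n = P₁V₁/(RT₁) = 500×37.5/(8.314×554) = 4.07 mol.
Isothermal: T stays 554 K; PV = const ⇒ V₂ = 68.2 L, P₂ = 275 kPa.
W = nRT ln(V₂/V₁) = 4.07×8.314×554×ln(1.82) = 11200 J.
Work done on the gas = −W_by = -11200 J.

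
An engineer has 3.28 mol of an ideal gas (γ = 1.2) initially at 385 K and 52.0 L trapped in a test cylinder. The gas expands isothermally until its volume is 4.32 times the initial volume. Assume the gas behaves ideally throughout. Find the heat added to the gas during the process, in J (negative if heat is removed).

P₁ = nRT₁/V₁ = 3.28×8.314×385/52.0 = 202 kPa.
Isothermal: T stays 385 K; PV = const ⇒ V₂ = 225 L, P₂ = 46.7 kPa.
ΔU = 0 (ideal gas, T constant).
W = nRT ln(V₂/V₁) = 3.28×8.314×385×ln(4.32) = 15400 J.
Q = ΔU + W = 15400 J.

15400 J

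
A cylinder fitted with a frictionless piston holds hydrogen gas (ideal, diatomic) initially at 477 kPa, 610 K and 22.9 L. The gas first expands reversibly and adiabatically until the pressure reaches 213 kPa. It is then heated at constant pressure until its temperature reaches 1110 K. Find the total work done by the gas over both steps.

n = P₁V₁/(RT₁) = 477×22.9/(8.314×610) = 2.15 mol.
Step 1 — Adiabatic: T₂/T₁ = (P₂/P₁)^((γ−1)/γ) ⇒ T₂ = 610×(0.447)^0.286 = 484 K; V₂ = 40.7 L.
ΔU = nCvΔT = 2.15×20.8×(484−610) = -5620 J.
Q = 0 for an adiabatic process, so W = −ΔU = 5620 J.
State after step 1: P = 213 kPa, V = 40.7 L, T = 484 K.
Step 2 — Isobaric: P stays 213 kPa; V/T = const ⇒ T₂ = 1110 K, V₂ = 93.3 L.
W = PΔV = 213×(93.3−40.7) kPa·L = 11200 J.
ΔU = nCvΔT = 2.15×20.8×(1110−484) = 28000 J.
Q = ΔU + W = nCpΔT = 39200 J.
Net over both steps: W = 16800 J, Q = 39200 J, ΔU = 22400 J.

16800 J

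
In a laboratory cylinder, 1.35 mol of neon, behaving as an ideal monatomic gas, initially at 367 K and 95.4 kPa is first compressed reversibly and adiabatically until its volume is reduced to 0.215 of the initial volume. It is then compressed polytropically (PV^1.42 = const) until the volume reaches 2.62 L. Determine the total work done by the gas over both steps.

-30200 J

V₁ = nRT₁/P₁ = 1.35×8.314×367/95.4 = 43.2 L.
Step 1 — Adiabatic: TV^(γ−1) = const ⇒ T₂ = 367×(4.65)^0.667 = 1020 K; PV^γ = const ⇒ P₂ = 1240 kPa.
ΔU = nCvΔT = 1.35×12.5×(1020−367) = 11000 J.
Q = 0 for an adiabatic process, so W = −ΔU = -11000 J.
State after step 1: P = 1240 kPa, V = 9.28 L, T = 1020 K.
Step 2 — Polytropic n=1.42: T₂ = T₁(V₁/V₂)^(n−1) = 1020×(3.54)^0.42 = 1740 K; P₂ = P₁(V₁/V₂)^n = 7450 kPa.
W = (P₁V₁−P₂V₂)/(n−1) = (1240×9.28−7450×2.62)/0.42 = -19200 J.
ΔU = nCvΔT = 1.35×12.5×(1740−1020) = 12100 J.
Q = ΔU + W = -7090 J.
Net over both steps: W = -30200 J, Q = -7090 J, ΔU = 23100 J.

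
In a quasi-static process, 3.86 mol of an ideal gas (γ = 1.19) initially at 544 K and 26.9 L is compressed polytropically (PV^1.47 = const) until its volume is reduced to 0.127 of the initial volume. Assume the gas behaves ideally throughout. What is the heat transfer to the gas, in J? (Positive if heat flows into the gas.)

P₁ = nRT₁/V₁ = 3.86×8.314×544/26.9 = 649 kPa.
Polytropic n=1.47: T₂ = T₁(V₁/V₂)^(n−1) = 544×(7.87)^0.47 = 1430 K; P₂ = P₁(V₁/V₂)^n = 13500 kPa.
W = (P₁V₁−P₂V₂)/(n−1) = (649×26.9−13500×3.42)/0.47 = -60800 J.
ΔU = nCvΔT = 3.86×43.8×(1430−544) = 150000 J.
Q = ΔU + W = 89600 J.

89600 J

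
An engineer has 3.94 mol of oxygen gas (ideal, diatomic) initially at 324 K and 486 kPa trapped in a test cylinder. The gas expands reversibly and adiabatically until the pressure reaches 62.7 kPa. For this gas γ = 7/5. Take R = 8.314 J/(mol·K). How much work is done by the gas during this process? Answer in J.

11800 J

V₁ = nRT₁/P₁ = 3.94×8.314×324/486 = 21.8 L.
Adiabatic: T₂/T₁ = (P₂/P₁)^((γ−1)/γ) ⇒ T₂ = 324×(0.129)^0.286 = 180 K; V₂ = 94.3 L.
ΔU = nCvΔT = 3.94×20.8×(180−324) = -11800 J.
Q = 0 for an adiabatic process, so W = −ΔU = 11800 J.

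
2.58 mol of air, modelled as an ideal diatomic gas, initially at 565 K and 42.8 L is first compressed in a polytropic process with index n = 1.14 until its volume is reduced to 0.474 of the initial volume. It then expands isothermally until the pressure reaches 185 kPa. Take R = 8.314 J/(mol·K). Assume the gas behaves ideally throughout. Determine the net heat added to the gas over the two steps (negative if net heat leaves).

P₁ = nRT₁/V₁ = 2.58×8.314×565/42.8 = 283 kPa.
Step 1 — Polytropic n=1.14: T₂ = T₁(V₁/V₂)^(n−1) = 565×(2.11)^0.14 = 627 K; P₂ = P₁(V₁/V₂)^n = 663 kPa.
W = (P₁V₁−P₂V₂)/(n−1) = (283×42.8−663×20.3)/0.14 = -9540 J.
ΔU = nCvΔT = 2.58×20.8×(627−565) = 3340 J.
Q = ΔU + W = -6200 J.
State after step 1: P = 663 kPa, V = 20.3 L, T = 627 K.
Step 2 — Isothermal: T stays 627 K; PV = const ⇒ V₂ = 72.7 L, P₂ = 185 kPa.
ΔU = 0 (ideal gas, T constant).
W = nRT ln(V₂/V₁) = 2.58×8.314×627×ln(3.58) = 17200 J.
Q = ΔU + W = 17200 J.
Net over both steps: W = 7640 J, Q = 11000 J, ΔU = 3340 J.

11000 J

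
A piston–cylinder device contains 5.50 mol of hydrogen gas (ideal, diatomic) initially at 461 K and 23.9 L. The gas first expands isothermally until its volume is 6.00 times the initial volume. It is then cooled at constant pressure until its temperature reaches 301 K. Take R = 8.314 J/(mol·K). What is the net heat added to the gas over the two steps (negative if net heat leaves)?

12200 J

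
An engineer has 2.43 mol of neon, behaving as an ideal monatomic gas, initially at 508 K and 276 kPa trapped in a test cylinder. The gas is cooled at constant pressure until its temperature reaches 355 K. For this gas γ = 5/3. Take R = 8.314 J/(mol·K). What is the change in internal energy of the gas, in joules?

V₁ = nRT₁/P₁ = 2.43×8.314×508/276 = 37.2 L.
Isobaric: P stays 276 kPa; V/T = const ⇒ T₂ = 355 K, V₂ = 26.0 L.
For an ideal gas ΔU = nCvΔT with Cv = (3/2)R = 12.5 J/(mol·K).
ΔU = 2.43×12.5×(355−508) = -4640 J.

-4640 J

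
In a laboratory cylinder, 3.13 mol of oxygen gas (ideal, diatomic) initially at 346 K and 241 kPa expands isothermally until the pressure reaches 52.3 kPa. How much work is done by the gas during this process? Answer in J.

V₁ = nRT₁/P₁ = 3.13×8.314×346/241 = 37.4 L.
Isothermal: T stays 346 K; PV = const ⇒ V₂ = 172 L, P₂ = 52.3 kPa.
W = nRT ln(V₂/V₁) = 3.13×8.314×346×ln(4.61) = 13800 J.

13800 J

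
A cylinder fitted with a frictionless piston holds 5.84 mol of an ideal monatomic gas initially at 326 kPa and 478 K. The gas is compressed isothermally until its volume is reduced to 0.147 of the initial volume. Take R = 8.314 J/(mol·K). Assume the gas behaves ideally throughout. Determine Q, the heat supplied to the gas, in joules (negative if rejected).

-44500 J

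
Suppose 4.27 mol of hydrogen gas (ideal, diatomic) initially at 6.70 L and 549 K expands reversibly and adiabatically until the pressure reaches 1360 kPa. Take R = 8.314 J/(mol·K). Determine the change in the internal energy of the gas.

-9510 J

P₁ = nRT₁/V₁ = 4.27×8.314×549/6.70 = 2910 kPa.
Adiabatic: T₂/T₁ = (P₂/P₁)^((γ−1)/γ) ⇒ T₂ = 549×(0.468)^0.286 = 442 K; V₂ = 11.5 L.
For an ideal gas ΔU = nCvΔT with Cv = (5/2)R = 20.8 J/(mol·K).
ΔU = 4.27×20.8×(442−549) = -9510 J.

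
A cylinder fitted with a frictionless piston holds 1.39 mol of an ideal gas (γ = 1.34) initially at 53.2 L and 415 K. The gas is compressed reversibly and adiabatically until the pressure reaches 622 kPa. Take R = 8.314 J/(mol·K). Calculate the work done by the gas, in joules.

P₁ = nRT₁/V₁ = 1.39×8.314×415/53.2 = 90.1 kPa.
Adiabatic: T₂/T₁ = (P₂/P₁)^((γ−1)/γ) ⇒ T₂ = 415×(6.90)^0.254 = 677 K; V₂ = 12.6 L.
ΔU = nCvΔT = 1.39×24.5×(677−415) = 8920 J.
Q = 0 for an adiabatic process, so W = −ΔU = -8920 J.

-8920 J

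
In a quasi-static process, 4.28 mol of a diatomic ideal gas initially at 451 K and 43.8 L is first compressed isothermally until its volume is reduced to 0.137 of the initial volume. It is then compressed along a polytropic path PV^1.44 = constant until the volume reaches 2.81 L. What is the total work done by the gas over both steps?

-46400 J

P₁ = nRT₁/V₁ = 4.28×8.314×451/43.8 = 366 kPa.
Step 1 — Isothermal: T stays 451 K; PV = const ⇒ V₂ = 6.00 L, P₂ = 2670 kPa.
ΔU = 0 (ideal gas, T constant).
W = nRT ln(V₂/V₁) = 4.28×8.314×451×ln(0.137) = -31900 J.
Q = ΔU + W = -31900 J.
State after step 1: P = 2670 kPa, V = 6.00 L, T = 451 K.
Step 2 — Polytropic n=1.44: T₂ = T₁(V₁/V₂)^(n−1) = 451×(2.14)^0.44 = 630 K; P₂ = P₁(V₁/V₂)^n = 7970 kPa.
W = (P₁V₁−P₂V₂)/(n−1) = (2670×6.00−7970×2.81)/0.44 = -14500 J.
ΔU = nCvΔT = 4.28×20.8×(630−451) = 15900 J.
Q = ΔU + W = 1450 J.
Net over both steps: W = -46400 J, Q = -30500 J, ΔU = 15900 J.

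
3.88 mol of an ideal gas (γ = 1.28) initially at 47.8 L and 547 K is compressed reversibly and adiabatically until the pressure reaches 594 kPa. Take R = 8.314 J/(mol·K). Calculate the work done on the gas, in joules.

P₁ = nRT₁/V₁ = 3.88×8.314×547/47.8 = 369 kPa.
Adiabatic: T₂/T₁ = (P₂/P₁)^((γ−1)/γ) ⇒ T₂ = 547×(1.61)^0.219 = 607 K; V₂ = 33.0 L.
ΔU = nCvΔT = 3.88×29.7×(607−547) = 6910 J.
Q = 0 for an adiabatic process, so W = −ΔU = -6910 J.
Work done on the gas = −W_by = 6910 J.

6910 J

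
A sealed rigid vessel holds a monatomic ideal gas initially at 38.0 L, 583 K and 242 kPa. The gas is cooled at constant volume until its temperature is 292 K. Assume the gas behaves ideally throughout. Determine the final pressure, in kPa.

Isochoric: V stays 38.0 L; P/T = const ⇒ T₂ = 292 K, P₂ = 121 kPa.

121 kPa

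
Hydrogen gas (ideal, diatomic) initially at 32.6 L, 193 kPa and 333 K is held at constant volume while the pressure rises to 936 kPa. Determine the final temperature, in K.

1610 K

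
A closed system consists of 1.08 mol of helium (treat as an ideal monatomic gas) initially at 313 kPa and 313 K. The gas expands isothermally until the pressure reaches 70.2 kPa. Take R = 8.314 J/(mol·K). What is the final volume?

40.0 L

V₁ = nRT₁/P₁ = 1.08×8.314×313/313 = 8.98 L.
Isothermal: T stays 313 K; PV = const ⇒ V₂ = 40.0 L, P₂ = 70.2 kPa.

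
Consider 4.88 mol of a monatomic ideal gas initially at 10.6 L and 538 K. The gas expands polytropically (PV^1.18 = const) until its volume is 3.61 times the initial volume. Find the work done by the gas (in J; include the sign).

25000 J

P₁ = nRT₁/V₁ = 4.88×8.314×538/10.6 = 2060 kPa.
Polytropic n=1.18: T₂ = T₁(V₁/V₂)^(n−1) = 538×(0.277)^0.18 = 427 K; P₂ = P₁(V₁/V₂)^n = 453 kPa.
W = (P₁V₁−P₂V₂)/(n−1) = (2060×10.6−453×38.3)/0.18 = 25000 J.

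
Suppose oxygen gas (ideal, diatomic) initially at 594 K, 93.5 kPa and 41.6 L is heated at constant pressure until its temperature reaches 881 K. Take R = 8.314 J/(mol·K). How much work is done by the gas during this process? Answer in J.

n = P₁V₁/(RT₁) = 93.5×41.6/(8.314×594) = 0.788 mol.
Isobaric: P stays 93.5 kPa; V/T = const ⇒ T₂ = 881 K, V₂ = 61.7 L.
W = PΔV = 93.5×(61.7−41.6) kPa·L = 1880 J.

1880 J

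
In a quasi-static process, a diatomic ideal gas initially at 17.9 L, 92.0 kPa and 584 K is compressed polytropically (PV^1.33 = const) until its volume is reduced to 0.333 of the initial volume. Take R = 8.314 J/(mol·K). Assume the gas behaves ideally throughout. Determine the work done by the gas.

-2180 J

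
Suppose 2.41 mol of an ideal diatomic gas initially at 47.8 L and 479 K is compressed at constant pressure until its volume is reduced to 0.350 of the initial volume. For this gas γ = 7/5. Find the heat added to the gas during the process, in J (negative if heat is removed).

P₁ = nRT₁/V₁ = 2.41×8.314×479/47.8 = 201 kPa.
Isobaric: P stays 201 kPa; V/T = const ⇒ T₂ = 168 K, V₂ = 16.7 L.
W = PΔV = 201×(16.7−47.8) kPa·L = -6240 J.
ΔU = nCvΔT = 2.41×20.8×(168−479) = -15600 J.
Q = ΔU + W = nCpΔT = -21800 J.

-21800 J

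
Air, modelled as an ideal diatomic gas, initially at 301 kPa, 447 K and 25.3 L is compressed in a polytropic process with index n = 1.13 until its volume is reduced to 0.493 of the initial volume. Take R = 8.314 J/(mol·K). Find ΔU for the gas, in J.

n = P₁V₁/(RT₁) = 301×25.3/(8.314×447) = 2.05 mol.
Polytropic n=1.13: T₂ = T₁(V₁/V₂)^(n−1) = 447×(2.03)^0.13 = 490 K; P₂ = P₁(V₁/V₂)^n = 669 kPa.
For an ideal gas ΔU = nCvΔT with Cv = (5/2)R = 20.8 J/(mol·K).
ΔU = 2.05×20.8×(490−447) = 1830 J.

1830 J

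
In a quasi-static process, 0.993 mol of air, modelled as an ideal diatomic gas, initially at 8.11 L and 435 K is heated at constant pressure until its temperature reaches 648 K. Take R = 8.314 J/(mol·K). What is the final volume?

P₁ = nRT₁/V₁ = 0.993×8.314×435/8.11 = 443 kPa.
Isobaric: P stays 443 kPa; V/T = const ⇒ T₂ = 648 K, V₂ = 12.1 L.

12.1 L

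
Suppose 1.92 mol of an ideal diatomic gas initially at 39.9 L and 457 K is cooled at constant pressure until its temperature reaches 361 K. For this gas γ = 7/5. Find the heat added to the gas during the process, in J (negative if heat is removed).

P₁ = nRT₁/V₁ = 1.92×8.314×457/39.9 = 183 kPa.
Isobaric: P stays 183 kPa; V/T = const ⇒ T₂ = 361 K, V₂ = 31.5 L.
W = PΔV = 183×(31.5−39.9) kPa·L = -1530 J.
ΔU = nCvΔT = 1.92×20.8×(361−457) = -3830 J.
Q = ΔU + W = nCpΔT = -5360 J.

-5360 J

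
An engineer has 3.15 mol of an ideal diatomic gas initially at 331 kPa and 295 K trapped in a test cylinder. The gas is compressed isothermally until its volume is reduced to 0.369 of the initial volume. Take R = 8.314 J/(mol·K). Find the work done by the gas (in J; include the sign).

-7700 J

V₁ = nRT₁/P₁ = 3.15×8.314×295/331 = 23.3 L.
Isothermal: T stays 295 K; PV = const ⇒ V₂ = 8.61 L, P₂ = 897 kPa.
W = nRT ln(V₂/V₁) = 3.15×8.314×295×ln(0.369) = -7700 J.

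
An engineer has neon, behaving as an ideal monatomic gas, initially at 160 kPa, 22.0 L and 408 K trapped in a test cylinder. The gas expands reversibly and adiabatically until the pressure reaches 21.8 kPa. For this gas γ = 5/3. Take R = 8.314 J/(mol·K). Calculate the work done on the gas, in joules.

n = P₁V₁/(RT₁) = 160×22.0/(8.314×408) = 1.04 mol.
Adiabatic: T₂/T₁ = (P₂/P₁)^((γ−1)/γ) ⇒ T₂ = 408×(0.136)^0.400 = 184 K; V₂ = 72.7 L.
ΔU = nCvΔT = 1.04×12.5×(184−408) = -2900 J.
Q = 0 for an adiabatic process, so W = −ΔU = 2900 J.
Work done on the gas = −W_by = -2900 J.

-2900 J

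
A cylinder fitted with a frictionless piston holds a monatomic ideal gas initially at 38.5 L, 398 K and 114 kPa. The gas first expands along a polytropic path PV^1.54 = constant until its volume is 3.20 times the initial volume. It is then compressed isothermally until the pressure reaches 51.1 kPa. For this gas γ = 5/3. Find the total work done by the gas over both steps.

1470 J

n = P₁V₁/(RT₁) = 114×38.5/(8.314×398) = 1.33 mol.
Step 1 — Polytropic n=1.54: T₂ = T₁(V₁/V₂)^(n−1) = 398×(0.312)^0.54 = 212 K; P₂ = P₁(V₁/V₂)^n = 19.0 kPa.
W = (P₁V₁−P₂V₂)/(n−1) = (114×38.5−19.0×123)/0.54 = 3790 J.
ΔU = nCvΔT = 1.33×12.5×(212−398) = -3070 J.
Q = ΔU + W = 720 J.
State after step 1: P = 19.0 kPa, V = 123 L, T = 212 K.
Step 2 — Isothermal: T stays 212 K; PV = const ⇒ V₂ = 45.8 L, P₂ = 51.1 kPa.
ΔU = 0 (ideal gas, T constant).
W = nRT ln(V₂/V₁) = 1.33×8.314×212×ln(0.372) = -2320 J.
Q = ΔU + W = -2320 J.
Net over both steps: W = 1470 J, Q = -1600 J, ΔU = -3070 J.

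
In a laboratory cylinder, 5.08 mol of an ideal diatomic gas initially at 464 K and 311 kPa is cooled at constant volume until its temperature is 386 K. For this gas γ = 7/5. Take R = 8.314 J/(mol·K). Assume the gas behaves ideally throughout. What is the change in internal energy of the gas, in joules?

-8240 J

V₁ = nRT₁/P₁ = 5.08×8.314×464/311 = 63.0 L.
Isochoric: V stays 63.0 L; P/T = const ⇒ T₂ = 386 K, P₂ = 259 kPa.
For an ideal gas ΔU = nCvΔT with Cv = (5/2)R = 20.8 J/(mol·K).
ΔU = 5.08×20.8×(386−464) = -8240 J.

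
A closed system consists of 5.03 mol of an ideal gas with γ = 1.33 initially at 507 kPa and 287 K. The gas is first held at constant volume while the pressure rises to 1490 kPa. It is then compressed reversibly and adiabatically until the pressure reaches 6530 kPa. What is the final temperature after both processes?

1220 K

V₁ = nRT₁/P₁ = 5.03×8.314×287/507 = 23.7 L.
Step 1 — Isochoric: V stays 23.7 L; P/T = const ⇒ T₂ = 843 K, P₂ = 1490 kPa.
W = 0 (no volume change).
ΔU = nCvΔT = 5.03×25.2×(843−287) = 70500 J.
Q = ΔU = 70500 J.
State after step 1: P = 1490 kPa, V = 23.7 L, T = 843 K.
Step 2 — Adiabatic: T₂/T₁ = (P₂/P₁)^((γ−1)/γ) ⇒ T₂ = 843×(4.38)^0.248 = 1220 K; V₂ = 7.79 L.
ΔU = nCvΔT = 5.03×25.2×(1220−843) = 47300 J.
Q = 0 for an adiabatic process, so W = −ΔU = -47300 J.
Net over both steps: W = -47300 J, Q = 70500 J, ΔU = 118000 J.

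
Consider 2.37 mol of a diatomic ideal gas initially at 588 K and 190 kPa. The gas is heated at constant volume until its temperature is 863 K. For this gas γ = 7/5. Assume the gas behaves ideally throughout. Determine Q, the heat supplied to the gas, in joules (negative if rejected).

V₁ = nRT₁/P₁ = 2.37×8.314×588/190 = 61.0 L.
Isochoric: V stays 61.0 L; P/T = const ⇒ T₂ = 863 K, P₂ = 279 kPa.
W = 0 (no volume change).
ΔU = nCvΔT = 2.37×20.8×(863−588) = 13500 J.
Q = ΔU = 13500 J.

13500 J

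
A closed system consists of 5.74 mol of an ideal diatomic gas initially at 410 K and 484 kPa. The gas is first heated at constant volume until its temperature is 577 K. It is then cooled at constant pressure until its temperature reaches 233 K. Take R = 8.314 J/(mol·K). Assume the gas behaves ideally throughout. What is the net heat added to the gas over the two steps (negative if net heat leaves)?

V₁ = nRT₁/P₁ = 5.74×8.314×410/484 = 40.4 L.
Step 1 — Isochoric: V stays 40.4 L; P/T = const ⇒ T₂ = 577 K, P₂ = 681 kPa.
W = 0 (no volume change).
ΔU = nCvΔT = 5.74×20.8×(577−410) = 19900 J.
Q = ΔU = 19900 J.
State after step 1: P = 681 kPa, V = 40.4 L, T = 577 K.
Step 2 — Isobaric: P stays 681 kPa; V/T = const ⇒ T₂ = 233 K, V₂ = 16.3 L.
W = PΔV = 681×(16.3−40.4) kPa·L = -16400 J.
ΔU = nCvΔT = 5.74×20.8×(233−577) = -41000 J.
Q = ΔU + W = nCpΔT = -57500 J.
Net over both steps: W = -16400 J, Q = -37500 J, ΔU = -21100 J.

-37500 J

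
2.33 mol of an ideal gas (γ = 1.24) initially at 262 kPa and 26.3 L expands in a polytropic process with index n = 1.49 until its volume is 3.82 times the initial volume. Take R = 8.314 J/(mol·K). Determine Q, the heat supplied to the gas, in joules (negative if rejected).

-7050 J

T₁ = P₁V₁/(nR) = 262×26.3/(2.33×8.314) = 356 K.
Polytropic n=1.49: T₂ = T₁(V₁/V₂)^(n−1) = 356×(0.262)^0.49 = 184 K; P₂ = P₁(V₁/V₂)^n = 35.6 kPa.
W = (P₁V₁−P₂V₂)/(n−1) = (262×26.3−35.6×100)/0.49 = 6770 J.
ΔU = nCvΔT = 2.33×34.6×(184−356) = -13800 J.
Q = ΔU + W = -7050 J.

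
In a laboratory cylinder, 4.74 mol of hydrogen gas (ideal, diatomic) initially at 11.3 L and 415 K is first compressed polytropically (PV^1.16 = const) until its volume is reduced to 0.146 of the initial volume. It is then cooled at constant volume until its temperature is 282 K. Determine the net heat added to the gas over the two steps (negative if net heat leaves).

-50000 J

P₁ = nRT₁/V₁ = 4.74×8.314×415/11.3 = 1450 kPa.
Step 1 — Polytropic n=1.16: T₂ = T₁(V₁/V₂)^(n−1) = 415×(6.85)^0.16 = 565 K; P₂ = P₁(V₁/V₂)^n = 13500 kPa.
W = (P₁V₁−P₂V₂)/(n−1) = (1450×11.3−13500×1.65)/0.16 = -36900 J.
ΔU = nCvΔT = 4.74×20.8×(565−415) = 14700 J.
Q = ΔU + W = -22100 J.
State after step 1: P = 13500 kPa, V = 1.65 L, T = 565 K.
Step 2 — Isochoric: V stays 1.65 L; P/T = const ⇒ T₂ = 282 K, P₂ = 6740 kPa.
W = 0 (no volume change).
ΔU = nCvΔT = 4.74×20.8×(282−565) = -27800 J.
Q = ΔU = -27800 J.
Net over both steps: W = -36900 J, Q = -50000 J, ΔU = -13100 J.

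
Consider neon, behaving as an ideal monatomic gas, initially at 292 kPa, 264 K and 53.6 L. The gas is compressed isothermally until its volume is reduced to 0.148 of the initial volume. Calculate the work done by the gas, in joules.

-29900 J

n = P₁V₁/(RT₁) = 292×53.6/(8.314×264) = 7.13 mol.
Isothermal: T stays 264 K; PV = const ⇒ V₂ = 7.93 L, P₂ = 1970 kPa.
W = nRT ln(V₂/V₁) = 7.13×8.314×264×ln(0.148) = -29900 J.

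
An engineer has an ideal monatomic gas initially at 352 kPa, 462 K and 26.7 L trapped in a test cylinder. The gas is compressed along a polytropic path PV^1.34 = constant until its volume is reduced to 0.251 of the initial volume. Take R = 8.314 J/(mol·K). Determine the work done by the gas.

n = P₁V₁/(RT₁) = 352×26.7/(8.314×462) = 2.45 mol.
Polytropic n=1.34: T₂ = T₁(V₁/V₂)^(n−1) = 462×(3.98)^0.34 = 739 K; P₂ = P₁(V₁/V₂)^n = 2240 kPa.
W = (P₁V₁−P₂V₂)/(n−1) = (352×26.7−2240×6.70)/0.34 = -16600 J.

-16600 J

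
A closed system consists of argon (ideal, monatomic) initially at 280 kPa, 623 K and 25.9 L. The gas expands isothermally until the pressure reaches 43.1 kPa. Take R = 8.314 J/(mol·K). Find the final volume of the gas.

168 L

Isothermal: T stays 623 K; PV = const ⇒ V₂ = 168 L, P₂ = 43.1 kPa.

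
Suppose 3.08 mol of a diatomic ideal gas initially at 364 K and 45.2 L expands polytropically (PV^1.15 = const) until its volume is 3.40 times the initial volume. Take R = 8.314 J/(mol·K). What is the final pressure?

P₁ = nRT₁/V₁ = 3.08×8.314×364/45.2 = 206 kPa.
Polytropic n=1.15: T₂ = T₁(V₁/V₂)^(n−1) = 364×(0.294)^0.15 = 303 K; P₂ = P₁(V₁/V₂)^n = 50.5 kPa.

50.5 kPa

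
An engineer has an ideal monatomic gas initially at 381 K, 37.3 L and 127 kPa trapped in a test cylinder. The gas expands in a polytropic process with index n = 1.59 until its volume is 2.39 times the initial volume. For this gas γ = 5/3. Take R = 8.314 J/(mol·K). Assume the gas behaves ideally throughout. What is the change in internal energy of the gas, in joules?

n = P₁V₁/(RT₁) = 127×37.3/(8.314×381) = 1.50 mol.
Polytropic n=1.59: T₂ = T₁(V₁/V₂)^(n−1) = 381×(0.418)^0.59 = 228 K; P₂ = P₁(V₁/V₂)^n = 31.8 kPa.
For an ideal gas ΔU = nCvΔT with Cv = (3/2)R = 12.5 J/(mol·K).
ΔU = 1.50×12.5×(228−381) = -2860 J.

-2860 J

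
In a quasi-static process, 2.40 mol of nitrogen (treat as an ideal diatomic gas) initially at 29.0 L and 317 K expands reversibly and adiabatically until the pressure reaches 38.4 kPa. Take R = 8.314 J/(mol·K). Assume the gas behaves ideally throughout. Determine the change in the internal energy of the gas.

-6190 J

P₁ = nRT₁/V₁ = 2.40×8.314×317/29.0 = 218 kPa.
Adiabatic: T₂/T₁ = (P₂/P₁)^((γ−1)/γ) ⇒ T₂ = 317×(0.176)^0.286 = 193 K; V₂ = 100 L.
For an ideal gas ΔU = nCvΔT with Cv = (5/2)R = 20.8 J/(mol·K).
ΔU = 2.40×20.8×(193−317) = -6190 J.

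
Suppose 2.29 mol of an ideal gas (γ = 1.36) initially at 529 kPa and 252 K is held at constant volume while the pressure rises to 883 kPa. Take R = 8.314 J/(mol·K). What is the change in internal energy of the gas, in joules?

V₁ = nRT₁/P₁ = 2.29×8.314×252/529 = 9.07 L.
Isochoric: V stays 9.07 L; P/T = const ⇒ T₂ = 421 K, P₂ = 883 kPa.
For an ideal gas ΔU = nCvΔT with Cv = R/(γ−1) = 23.1 J/(mol·K).
ΔU = 2.29×23.1×(421−252) = 8920 J.

8920 J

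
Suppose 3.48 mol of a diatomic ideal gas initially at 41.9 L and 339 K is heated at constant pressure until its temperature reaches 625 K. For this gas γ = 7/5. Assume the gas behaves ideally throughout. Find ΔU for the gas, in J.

20700 J

P₁ = nRT₁/V₁ = 3.48×8.314×339/41.9 = 234 kPa.
Isobaric: P stays 234 kPa; V/T = const ⇒ T₂ = 625 K, V₂ = 77.2 L.
For an ideal gas ΔU = nCvΔT with Cv = (5/2)R = 20.8 J/(mol·K).
ΔU = 3.48×20.8×(625−339) = 20700 J.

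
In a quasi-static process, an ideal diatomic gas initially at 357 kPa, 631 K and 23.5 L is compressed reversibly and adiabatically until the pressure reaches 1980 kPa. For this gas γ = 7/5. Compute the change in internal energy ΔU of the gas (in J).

n = P₁V₁/(RT₁) = 357×23.5/(8.314×631) = 1.60 mol.
Adiabatic: T₂/T₁ = (P₂/P₁)^((γ−1)/γ) ⇒ T₂ = 631×(5.55)^0.286 = 1030 K; V₂ = 6.91 L.
For an ideal gas ΔU = nCvΔT with Cv = (5/2)R = 20.8 J/(mol·K).
ΔU = 1.60×20.8×(1030−631) = 13200 J.

13200 J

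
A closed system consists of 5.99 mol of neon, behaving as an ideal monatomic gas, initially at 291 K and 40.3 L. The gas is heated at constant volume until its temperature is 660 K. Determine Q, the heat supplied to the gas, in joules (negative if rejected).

27600 J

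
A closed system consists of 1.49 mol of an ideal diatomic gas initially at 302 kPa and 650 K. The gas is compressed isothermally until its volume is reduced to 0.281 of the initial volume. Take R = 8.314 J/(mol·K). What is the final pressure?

V₁ = nRT₁/P₁ = 1.49×8.314×650/302 = 26.7 L.
Isothermal: T stays 650 K; PV = const ⇒ V₂ = 7.49 L, P₂ = 1070 kPa.

1070 kPa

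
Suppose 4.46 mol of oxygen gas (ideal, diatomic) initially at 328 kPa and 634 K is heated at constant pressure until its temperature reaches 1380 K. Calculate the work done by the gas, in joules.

27700 J

V₁ = nRT₁/P₁ = 4.46×8.314×634/328 = 71.7 L.
Isobaric: P stays 328 kPa; V/T = const ⇒ T₂ = 1380 K, V₂ = 156 L.
W = PΔV = 328×(156−71.7) kPa·L = 27700 J.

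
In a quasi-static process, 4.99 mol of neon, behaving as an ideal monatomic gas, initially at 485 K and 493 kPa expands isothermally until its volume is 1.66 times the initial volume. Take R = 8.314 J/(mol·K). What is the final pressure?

297 kPa

V₁ = nRT₁/P₁ = 4.99×8.314×485/493 = 40.8 L.
Isothermal: T stays 485 K; PV = const ⇒ V₂ = 67.8 L, P₂ = 297 kPa.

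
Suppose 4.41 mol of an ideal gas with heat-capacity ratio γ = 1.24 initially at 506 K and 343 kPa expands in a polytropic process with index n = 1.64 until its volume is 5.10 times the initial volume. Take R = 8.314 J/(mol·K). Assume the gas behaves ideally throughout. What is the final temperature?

178 K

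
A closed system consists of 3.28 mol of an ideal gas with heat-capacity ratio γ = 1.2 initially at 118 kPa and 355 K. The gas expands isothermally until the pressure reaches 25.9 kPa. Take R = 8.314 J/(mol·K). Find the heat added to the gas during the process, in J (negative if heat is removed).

V₁ = nRT₁/P₁ = 3.28×8.314×355/118 = 82.0 L.
Isothermal: T stays 355 K; PV = const ⇒ V₂ = 374 L, P₂ = 25.9 kPa.
ΔU = 0 (ideal gas, T constant).
W = nRT ln(V₂/V₁) = 3.28×8.314×355×ln(4.56) = 14700 J.
Q = ΔU + W = 14700 J.

14700 J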